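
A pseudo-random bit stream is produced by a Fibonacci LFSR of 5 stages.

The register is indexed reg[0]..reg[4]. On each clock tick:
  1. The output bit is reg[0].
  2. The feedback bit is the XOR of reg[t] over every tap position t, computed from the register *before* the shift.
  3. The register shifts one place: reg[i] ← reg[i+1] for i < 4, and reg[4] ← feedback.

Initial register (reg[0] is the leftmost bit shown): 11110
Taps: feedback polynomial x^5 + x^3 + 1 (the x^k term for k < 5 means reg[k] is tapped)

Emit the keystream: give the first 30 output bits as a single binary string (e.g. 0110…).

k : reg_k → out_k, fb_k
0: 11110 → 1, fb=0
1: 11100 → 1, fb=1
2: 11001 → 1, fb=1
3: 10011 → 1, fb=0
4: 00110 → 0, fb=1
5: 01101 → 0, fb=0
6: 11010 → 1, fb=0
7: 10100 → 1, fb=1
8: 01001 → 0, fb=0
9: 10010 → 1, fb=0
10: 00100 → 0, fb=0
11: 01000 → 0, fb=0
12: 10000 → 1, fb=1
13: 00001 → 0, fb=0
14: 00010 → 0, fb=1
15: 00101 → 0, fb=0
16: 01010 → 0, fb=1
17: 10101 → 1, fb=1
18: 01011 → 0, fb=1
19: 10111 → 1, fb=0
20: 01110 → 0, fb=1
21: 11101 → 1, fb=1
22: 11011 → 1, fb=0
23: 10110 → 1, fb=0
24: 01100 → 0, fb=0
25: 11000 → 1, fb=1
26: 10001 → 1, fb=1
27: 00011 → 0, fb=1
28: 00111 → 0, fb=1
29: 01111 → 0, fb=1

111100110100100001010111011000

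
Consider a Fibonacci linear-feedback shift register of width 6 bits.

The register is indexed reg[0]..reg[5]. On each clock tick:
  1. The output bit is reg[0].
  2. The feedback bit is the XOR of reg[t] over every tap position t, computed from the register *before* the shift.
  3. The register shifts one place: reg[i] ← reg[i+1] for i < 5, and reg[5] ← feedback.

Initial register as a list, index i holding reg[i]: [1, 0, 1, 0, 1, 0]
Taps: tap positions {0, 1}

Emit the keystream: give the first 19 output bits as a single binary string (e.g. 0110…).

1010101111110000010

k : reg_k → out_k, fb_k
0: 101010 → 1, fb=1
1: 010101 → 0, fb=1
2: 101011 → 1, fb=1
3: 010111 → 0, fb=1
4: 101111 → 1, fb=1
5: 011111 → 0, fb=1
6: 111111 → 1, fb=0
7: 111110 → 1, fb=0
8: 111100 → 1, fb=0
9: 111000 → 1, fb=0
10: 110000 → 1, fb=0
11: 100000 → 1, fb=1
12: 000001 → 0, fb=0
13: 000010 → 0, fb=0
14: 000100 → 0, fb=0
15: 001000 → 0, fb=0
16: 010000 → 0, fb=1
17: 100001 → 1, fb=1
18: 000011 → 0, fb=0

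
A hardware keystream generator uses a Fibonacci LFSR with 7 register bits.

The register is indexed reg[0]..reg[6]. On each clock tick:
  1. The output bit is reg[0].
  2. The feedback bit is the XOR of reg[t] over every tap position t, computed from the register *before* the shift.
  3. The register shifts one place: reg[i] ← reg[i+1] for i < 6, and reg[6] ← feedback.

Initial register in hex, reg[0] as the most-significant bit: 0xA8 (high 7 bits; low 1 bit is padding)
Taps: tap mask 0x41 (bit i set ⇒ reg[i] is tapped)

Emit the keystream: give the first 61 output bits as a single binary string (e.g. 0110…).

1010100110011101110100101100011011110110101101100100100011100

tick  register→output (feedback)
  0  1010100→1 (1)
  1  0101001→0 (1)
  2  1010011→1 (0)
  3  0100110→0 (0)
  4  1001100→1 (1)
  5  0011001→0 (1)
  6  0110011→0 (1)
  7  1100111→1 (0)
  8  1001110→1 (1)
  9  0011101→0 (1)
 10  0111011→0 (1)
 11  1110111→1 (0)
 12  1101110→1 (1)
 13  1011101→1 (0)
 14  0111010→0 (0)
 15  1110100→1 (1)
 16  1101001→1 (0)
 17  1010010→1 (1)
 18  0100101→0 (1)
 19  1001011→1 (0)
 20  0010110→0 (0)
 21  0101100→0 (0)
 22  1011000→1 (1)
 23  0110001→0 (1)
 24  1100011→1 (0)
 25  1000110→1 (1)
 26  0001101→0 (1)
 27  0011011→0 (1)
 28  0110111→0 (1)
 29  1101111→1 (0)
 30  1011110→1 (1)
 31  0111101→0 (1)
 32  1111011→1 (0)
 33  1110110→1 (1)
 34  1101101→1 (0)
 35  1011010→1 (1)
 36  0110101→0 (1)
 37  1101011→1 (0)
 38  1010110→1 (1)
 39  0101101→0 (1)
 40  1011011→1 (0)
 41  0110110→0 (0)
 42  1101100→1 (1)
 43  1011001→1 (0)
 44  0110010→0 (0)
 45  1100100→1 (1)
 46  1001001→1 (0)
 47  0010010→0 (0)
 48  0100100→0 (0)
 49  1001000→1 (1)
 50  0010001→0 (1)
 51  0100011→0 (1)
 52  1000111→1 (0)
 53  0001110→0 (0)
 54  0011100→0 (0)
 55  0111000→0 (0)
 56  1110000→1 (1)
 57  1100001→1 (0)
 58  1000010→1 (1)
 59  0000101→0 (1)
 60  0001011→0 (1)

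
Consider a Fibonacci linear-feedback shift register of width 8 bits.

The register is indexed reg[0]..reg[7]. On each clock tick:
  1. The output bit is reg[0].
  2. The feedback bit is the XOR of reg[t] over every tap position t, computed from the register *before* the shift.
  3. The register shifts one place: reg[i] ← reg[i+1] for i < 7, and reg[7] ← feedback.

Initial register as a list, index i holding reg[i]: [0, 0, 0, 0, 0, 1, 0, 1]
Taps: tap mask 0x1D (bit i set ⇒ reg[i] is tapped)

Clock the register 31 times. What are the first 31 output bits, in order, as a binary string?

tick  register→output (feedback)
  0  00000101→0 (0)
  1  00001010→0 (1)
  2  00010101→0 (1)
  3  00101011→0 (0)
  4  01010110→0 (1)
  5  10101101→1 (1)
  6  01011011→0 (0)
  7  10110110→1 (1)
  8  01101101→0 (0)
  9  11011010→1 (1)
 10  10110101→1 (1)
 11  01101011→0 (0)
 12  11010110→1 (0)
 13  10101100→1 (1)
 14  01011001→0 (0)
 15  10110010→1 (1)
 16  01100101→0 (1)
 17  11001011→1 (0)
 18  10010110→1 (0)
 19  00101100→0 (0)
 20  01011000→0 (0)
 21  10110000→1 (1)
 22  01100001→0 (1)
 23  11000011→1 (1)
 24  10000111→1 (1)
 25  00001111→0 (1)
 26  00011111→0 (0)
 27  00111110→0 (1)
 28  01111101→0 (1)
 29  11111011→1 (0)
 30  11110110→1 (1)

0000010101101101011001011000011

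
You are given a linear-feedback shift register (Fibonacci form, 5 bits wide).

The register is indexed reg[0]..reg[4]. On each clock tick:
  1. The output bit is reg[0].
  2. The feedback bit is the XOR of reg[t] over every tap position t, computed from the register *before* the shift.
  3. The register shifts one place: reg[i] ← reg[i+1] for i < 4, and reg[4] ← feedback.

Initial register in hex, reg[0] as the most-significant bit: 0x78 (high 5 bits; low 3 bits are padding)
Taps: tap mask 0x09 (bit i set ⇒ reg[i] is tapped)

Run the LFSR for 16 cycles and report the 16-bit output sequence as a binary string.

0111110011010010

tick  register→output (feedback)
  0  01111→0 (1)
  1  11111→1 (0)
  2  11110→1 (0)
  3  11100→1 (1)
  4  11001→1 (1)
  5  10011→1 (0)
  6  00110→0 (1)
  7  01101→0 (0)
  8  11010→1 (0)
  9  10100→1 (1)
 10  01001→0 (0)
 11  10010→1 (0)
 12  00100→0 (0)
 13  01000→0 (0)
 14  10000→1 (1)
 15  00001→0 (0)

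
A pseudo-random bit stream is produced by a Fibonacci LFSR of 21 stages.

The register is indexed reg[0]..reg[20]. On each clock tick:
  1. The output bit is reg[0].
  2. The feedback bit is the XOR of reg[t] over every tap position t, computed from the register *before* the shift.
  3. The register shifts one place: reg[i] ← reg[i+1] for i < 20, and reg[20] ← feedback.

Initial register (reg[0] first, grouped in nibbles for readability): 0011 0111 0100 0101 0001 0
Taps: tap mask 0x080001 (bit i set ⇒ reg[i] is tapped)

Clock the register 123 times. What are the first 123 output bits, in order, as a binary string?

step | reg (before) | out | fb
   0 | 001101110100010100010 | 0 | 1
   1 | 011011101000101000101 | 0 | 0
   2 | 110111010001010001010 | 1 | 0
   3 | 101110100010100010100 | 1 | 1
   4 | 011101000101000101001 | 0 | 0
   5 | 111010001010001010010 | 1 | 0
   6 | 110100010100010100100 | 1 | 1
   7 | 101000101000101001001 | 1 | 1
   8 | 010001010001010010011 | 0 | 1
   9 | 100010100010100100111 | 1 | 0
  10 | 000101000101001001110 | 0 | 1
  11 | 001010001010010011101 | 0 | 0
  12 | 010100010100100111010 | 0 | 1
  13 | 101000101001001110101 | 1 | 1
  14 | 010001010010011101011 | 0 | 1
  15 | 100010100100111010111 | 1 | 0
  16 | 000101001001110101110 | 0 | 1
  17 | 001010010011101011101 | 0 | 0
  18 | 010100100111010111010 | 0 | 1
  19 | 101001001110101110101 | 1 | 1
  20 | 010010011101011101011 | 0 | 1
  21 | 100100111010111010111 | 1 | 0
  22 | 001001110101110101110 | 0 | 1
  23 | 010011101011101011101 | 0 | 0
  24 | 100111010111010111010 | 1 | 0
  25 | 001110101110101110100 | 0 | 0
  26 | 011101011101011101000 | 0 | 0
  27 | 111010111010111010000 | 1 | 1
  28 | 110101110101110100001 | 1 | 1
  29 | 101011101011101000011 | 1 | 0
  30 | 010111010111010000110 | 0 | 1
  31 | 101110101110100001101 | 1 | 1
  32 | 011101011101000011011 | 0 | 1
  33 | 111010111010000110111 | 1 | 0
  34 | 110101110100001101110 | 1 | 0
  35 | 101011101000011011100 | 1 | 1
  36 | 010111010000110111001 | 0 | 0
  37 | 101110100001101110010 | 1 | 0
  38 | 011101000011011100100 | 0 | 0
  39 | 111010000110111001000 | 1 | 1
  40 | 110100001101110010001 | 1 | 1
  41 | 101000011011100100011 | 1 | 0
  42 | 010000110111001000110 | 0 | 1
  43 | 100001101110010001101 | 1 | 1
  44 | 000011011100100011011 | 0 | 1
  45 | 000110111001000110111 | 0 | 1
  46 | 001101110010001101111 | 0 | 1
  47 | 011011100100011011111 | 0 | 1
  48 | 110111001000110111111 | 1 | 0
  49 | 101110010001101111110 | 1 | 0
  50 | 011100100011011111100 | 0 | 0
  51 | 111001000110111111000 | 1 | 1
  52 | 110010001101111110001 | 1 | 1
  53 | 100100011011111100011 | 1 | 0
  54 | 001000110111111000110 | 0 | 1
  55 | 010001101111110001101 | 0 | 0
  56 | 100011011111100011010 | 1 | 0
  57 | 000110111111000110100 | 0 | 0
  58 | 001101111110001101000 | 0 | 0
  59 | 011011111100011010000 | 0 | 0
  60 | 110111111000110100000 | 1 | 1
  61 | 101111110001101000001 | 1 | 1
  62 | 011111100011010000011 | 0 | 1
  63 | 111111000110100000111 | 1 | 0
  64 | 111110001101000001110 | 1 | 0
  65 | 111100011010000011100 | 1 | 1
  66 | 111000110100000111001 | 1 | 1
  67 | 110001101000001110011 | 1 | 0
  68 | 100011010000011100110 | 1 | 0
  69 | 000110100000111001100 | 0 | 0
  70 | 001101000001110011000 | 0 | 0
  71 | 011010000011100110000 | 0 | 0
  72 | 110100000111001100000 | 1 | 1
  73 | 101000001110011000001 | 1 | 1
  74 | 010000011100110000011 | 0 | 1
  75 | 100000111001100000111 | 1 | 0
  76 | 000001110011000001110 | 0 | 1
  77 | 000011100110000011101 | 0 | 0
  78 | 000111001100000111010 | 0 | 1
  79 | 001110011000001110101 | 0 | 0
  80 | 011100110000011101010 | 0 | 1
  81 | 111001100000111010101 | 1 | 1
  82 | 110011000001110101011 | 1 | 0
  83 | 100110000011101010110 | 1 | 0
  84 | 001100000111010101100 | 0 | 0
  85 | 011000001110101011000 | 0 | 0
  86 | 110000011101010110000 | 1 | 1
  87 | 100000111010101100001 | 1 | 1
  88 | 000001110101011000011 | 0 | 1
  89 | 000011101010110000111 | 0 | 1
  90 | 000111010101100001111 | 0 | 1
  91 | 001110101011000011111 | 0 | 1
  92 | 011101010110000111111 | 0 | 1
  93 | 111010101100001111111 | 1 | 0
  94 | 110101011000011111110 | 1 | 0
  95 | 101010110000111111100 | 1 | 1
  96 | 010101100001111111001 | 0 | 0
  97 | 101011000011111110010 | 1 | 0
  98 | 010110000111111100100 | 0 | 0
  99 | 101100001111111001000 | 1 | 1
 100 | 011000011111110010001 | 0 | 0
 101 | 110000111111100100010 | 1 | 0
 102 | 100001111111001000100 | 1 | 1
 103 | 000011111110010001001 | 0 | 0
 104 | 000111111100100010010 | 0 | 1
 105 | 001111111001000100101 | 0 | 0
 106 | 011111110010001001010 | 0 | 1
 107 | 111111100100010010101 | 1 | 1
 108 | 111111001000100101011 | 1 | 0
 109 | 111110010001001010110 | 1 | 0
 110 | 111100100010010101100 | 1 | 1
 111 | 111001000100101011001 | 1 | 1
 112 | 110010001001010110011 | 1 | 0
 113 | 100100010010101100110 | 1 | 0
 114 | 001000100101011001100 | 0 | 0
 115 | 010001001010110011000 | 0 | 0
 116 | 100010010101100110000 | 1 | 1
 117 | 000100101011001100001 | 0 | 0
 118 | 001001010110011000010 | 0 | 1
 119 | 010010101100110000101 | 0 | 0
 120 | 100101011001100001010 | 1 | 0
 121 | 001010110011000010100 | 0 | 0
 122 | 010101100110000101000 | 0 | 0

001101110100010100010100100111010111010111010000110111001000110111111000110100000111001100000111010101100001111111001000100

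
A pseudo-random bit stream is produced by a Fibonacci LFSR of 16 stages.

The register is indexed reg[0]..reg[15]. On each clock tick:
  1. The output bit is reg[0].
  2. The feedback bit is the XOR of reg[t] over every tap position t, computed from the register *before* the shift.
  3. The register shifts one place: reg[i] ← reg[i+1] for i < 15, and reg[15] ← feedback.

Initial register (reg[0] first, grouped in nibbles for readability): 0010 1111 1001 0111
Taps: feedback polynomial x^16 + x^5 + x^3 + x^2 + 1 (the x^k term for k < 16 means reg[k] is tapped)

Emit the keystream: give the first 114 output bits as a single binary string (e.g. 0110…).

001011111001011100011111100100000110111101011111010000110011000000110000011101110111110011111110111101110010110001

k : reg_k → out_k, fb_k
0: 0010111110010111 → 0, fb=0
1: 0101111100101110 → 0, fb=0
2: 1011111001011100 → 1, fb=0
3: 0111110010111000 → 0, fb=1
4: 1111100101110001 → 1, fb=1
5: 1111001011100011 → 1, fb=1
6: 1110010111000111 → 1, fb=1
7: 1100101110001111 → 1, fb=1
8: 1001011100011111 → 1, fb=1
9: 0010111000111111 → 0, fb=0
10: 0101110001111110 → 0, fb=0
11: 1011100011111100 → 1, fb=1
12: 0111000111111001 → 0, fb=0
13: 1110001111110010 → 1, fb=0
14: 1100011111100100 → 1, fb=0
15: 1000111111001000 → 1, fb=0
16: 0001111110010000 → 0, fb=0
17: 0011111100100000 → 0, fb=1
18: 0111111001000001 → 0, fb=1
19: 1111110010000011 → 1, fb=0
20: 1111100100000110 → 1, fb=1
21: 1111001000001101 → 1, fb=1
22: 1110010000011011 → 1, fb=1
23: 1100100000110111 → 1, fb=1
24: 1001000001101111 → 1, fb=0
25: 0010000011011110 → 0, fb=1
26: 0100000110111101 → 0, fb=0
27: 1000001101111010 → 1, fb=1
28: 0000011011110101 → 0, fb=1
29: 0000110111101011 → 0, fb=1
30: 0001101111010111 → 0, fb=1
31: 0011011110101111 → 0, fb=1
32: 0110111101011111 → 0, fb=0
33: 1101111010111110 → 1, fb=1
34: 1011110101111101 → 1, fb=0
35: 0111101011111010 → 0, fb=0
36: 1111010111110100 → 1, fb=0
37: 1110101111101000 → 1, fb=0
38: 1101011111010000 → 1, fb=1
39: 1010111110100001 → 1, fb=1
40: 0101111101000011 → 0, fb=0
41: 1011111010000110 → 1, fb=0
42: 0111110100001100 → 0, fb=1
43: 1111101000011001 → 1, fb=1
44: 1111010000110011 → 1, fb=0
45: 1110100001100110 → 1, fb=0
46: 1101000011001100 → 1, fb=0
47: 1010000110011000 → 1, fb=0
48: 0100001100110000 → 0, fb=0
49: 1000011001100000 → 1, fb=0
50: 0000110011000000 → 0, fb=1
51: 0001100110000001 → 0, fb=1
52: 0011001100000011 → 0, fb=0
53: 0110011000000110 → 0, fb=0
54: 1100110000001100 → 1, fb=0
55: 1001100000011000 → 1, fb=0
56: 0011000000110000 → 0, fb=0
57: 0110000001100000 → 0, fb=1
58: 1100000011000001 → 1, fb=1
59: 1000000110000011 → 1, fb=1
60: 0000001100000111 → 0, fb=0
61: 0000011000001110 → 0, fb=1
62: 0000110000011101 → 0, fb=1
63: 0001100000111011 → 0, fb=1
64: 0011000001110111 → 0, fb=0
65: 0110000011101110 → 0, fb=1
66: 1100000111011101 → 1, fb=1
67: 1000001110111011 → 1, fb=1
68: 0000011101110111 → 0, fb=1
69: 0000111011101111 → 0, fb=1
70: 0001110111011111 → 0, fb=0
71: 0011101110111110 → 0, fb=0
72: 0111011101111100 → 0, fb=1
73: 1110111011111001 → 1, fb=1
74: 1101110111110011 → 1, fb=1
75: 1011101111100111 → 1, fb=1
76: 0111011111001111 → 0, fb=1
77: 1110111110011111 → 1, fb=1
78: 1101111100111111 → 1, fb=1
79: 1011111001111111 → 1, fb=0
80: 0111110011111110 → 0, fb=1
81: 1111100111111101 → 1, fb=1
82: 1111001111111011 → 1, fb=1
83: 1110011111110111 → 1, fb=1
84: 1100111111101111 → 1, fb=0
85: 1001111111011110 → 1, fb=1
86: 0011111110111101 → 0, fb=1
87: 0111111101111011 → 0, fb=1
88: 1111111011110111 → 1, fb=0
89: 1111110111101110 → 1, fb=0
90: 1111101111011100 → 1, fb=1
91: 1111011110111001 → 1, fb=0
92: 1110111101110010 → 1, fb=1
93: 1101111011100101 → 1, fb=1
94: 1011110111001011 → 1, fb=0
95: 0111101110010110 → 0, fb=0
96: 1111011100101100 → 1, fb=0
97: 1110111001011000 → 1, fb=1
98: 1101110010110001 → 1, fb=1
99: 1011100101100011 → 1, fb=1
100: 0111001011000111 → 0, fb=0
101: 1110010110001110 → 1, fb=1
102: 1100101100011101 → 1, fb=1
103: 1001011000111011 → 1, fb=1
104: 0010110001110111 → 0, fb=0
105: 0101100011101110 → 0, fb=1
106: 1011000111011101 → 1, fb=1
107: 0110001110111011 → 0, fb=1
108: 1100011101110111 → 1, fb=0
109: 1000111011101110 → 1, fb=0
110: 0001110111011100 → 0, fb=0
111: 0011101110111000 → 0, fb=0
112: 0111011101110000 → 0, fb=1
113: 1110111011100001 → 1, fb=1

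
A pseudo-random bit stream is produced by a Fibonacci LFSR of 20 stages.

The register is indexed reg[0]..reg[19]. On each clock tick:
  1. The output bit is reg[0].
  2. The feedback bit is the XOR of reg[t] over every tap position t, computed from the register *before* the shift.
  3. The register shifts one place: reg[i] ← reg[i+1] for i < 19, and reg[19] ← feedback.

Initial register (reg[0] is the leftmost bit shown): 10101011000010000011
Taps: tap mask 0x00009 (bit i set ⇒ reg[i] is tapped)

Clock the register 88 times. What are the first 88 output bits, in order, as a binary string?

tick  register→output (feedback)
  0  10101011000010000011→1 (1)
  1  01010110000100000111→0 (1)
  2  10101100001000001111→1 (1)
  3  01011000010000011111→0 (1)
  4  10110000100000111111→1 (0)
  5  01100001000001111110→0 (0)
  6  11000010000011111100→1 (1)
  7  10000100000111111001→1 (1)
  8  00001000001111110011→0 (0)
  9  00010000011111100110→0 (1)
 10  00100000111111001101→0 (0)
 11  01000001111110011010→0 (0)
 12  10000011111100110100→1 (1)
 13  00000111111001101001→0 (0)
 14  00001111110011010010→0 (0)
 15  00011111100110100100→0 (1)
 16  00111111001101001001→0 (1)
 17  01111110011010010011→0 (1)
 18  11111100110100100111→1 (0)
 19  11111001101001001110→1 (0)
 20  11110011010010011100→1 (0)
 21  11100110100100111000→1 (1)
 22  11001101001001110001→1 (1)
 23  10011010010011100011→1 (0)
 24  00110100100111000110→0 (1)
 25  01101001001110001101→0 (0)
 26  11010010011100011010→1 (0)
 27  10100100111000110100→1 (1)
 28  01001001110001101001→0 (0)
 29  10010011100011010010→1 (0)
 30  00100111000110100100→0 (0)
 31  01001110001101001000→0 (0)
 32  10011100011010010000→1 (0)
 33  00111000110100100000→0 (1)
 34  01110001101001000001→0 (1)
 35  11100011010010000011→1 (1)
 36  11000110100100000111→1 (1)
 37  10001101001000001111→1 (1)
 38  00011010010000011111→0 (1)
 39  00110100100000111111→0 (1)
 40  01101001000001111111→0 (0)
 41  11010010000011111110→1 (0)
 42  10100100000111111100→1 (1)
 43  01001000001111111001→0 (0)
 44  10010000011111110010→1 (0)
 45  00100000111111100100→0 (0)
 46  01000001111111001000→0 (0)
 47  10000011111110010000→1 (1)
 48  00000111111100100001→0 (0)
 49  00001111111001000010→0 (0)
 50  00011111110010000100→0 (1)
 51  00111111100100001001→0 (1)
 52  01111111001000010011→0 (1)
 53  11111110010000100111→1 (0)
 54  11111100100001001110→1 (0)
 55  11111001000010011100→1 (0)
 56  11110010000100111000→1 (0)
 57  11100100001001110000→1 (1)
 58  11001000010011100001→1 (1)
 59  10010000100111000011→1 (0)
 60  00100001001110000110→0 (0)
 61  01000010011100001100→0 (0)
 62  10000100111000011000→1 (1)
 63  00001001110000110001→0 (0)
 64  00010011100001100010→0 (1)
 65  00100111000011000101→0 (0)
 66  01001110000110001010→0 (0)
 67  10011100001100010100→1 (0)
 68  00111000011000101000→0 (1)
 69  01110000110001010001→0 (1)
 70  11100001100010100011→1 (1)
 71  11000011000101000111→1 (1)
 72  10000110001010001111→1 (1)
 73  00001100010100011111→0 (0)
 74  00011000101000111110→0 (1)
 75  00110001010001111101→0 (1)
 76  01100010100011111011→0 (0)
 77  11000101000111110110→1 (1)
 78  10001010001111101101→1 (1)
 79  00010100011111011011→0 (1)
 80  00101000111110110111→0 (0)
 81  01010001111101101110→0 (1)
 82  10100011111011011101→1 (1)
 83  01000111110110111011→0 (0)
 84  10001111101101110110→1 (1)
 85  00011111011011101101→0 (1)
 86  00111110110111011011→0 (1)
 87  01111101101110110111→0 (1)

1010101100001000001111110011010010011100011010010000011111110010000100111000011000101000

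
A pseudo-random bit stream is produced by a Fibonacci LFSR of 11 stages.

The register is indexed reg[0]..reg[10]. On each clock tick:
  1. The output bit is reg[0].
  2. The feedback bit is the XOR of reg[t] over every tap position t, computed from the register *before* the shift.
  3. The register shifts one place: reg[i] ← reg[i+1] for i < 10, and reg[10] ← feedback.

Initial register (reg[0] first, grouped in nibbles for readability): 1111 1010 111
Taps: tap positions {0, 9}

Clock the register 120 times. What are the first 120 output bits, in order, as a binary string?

111110101110011011100101101100001001001010111101000100110111110100100110001011110000010011010101111000100011000001010010

k : reg_k → out_k, fb_k
0: 11111010111 → 1, fb=0
1: 11110101110 → 1, fb=0
2: 11101011100 → 1, fb=1
3: 11010111001 → 1, fb=1
4: 10101110011 → 1, fb=0
5: 01011100110 → 0, fb=1
6: 10111001101 → 1, fb=1
7: 01110011011 → 0, fb=1
8: 11100110111 → 1, fb=0
9: 11001101110 → 1, fb=0
10: 10011011100 → 1, fb=1
11: 00110111001 → 0, fb=0
12: 01101110010 → 0, fb=1
13: 11011100101 → 1, fb=1
14: 10111001011 → 1, fb=0
15: 01110010110 → 0, fb=1
16: 11100101101 → 1, fb=1
17: 11001011011 → 1, fb=0
18: 10010110110 → 1, fb=0
19: 00101101100 → 0, fb=0
20: 01011011000 → 0, fb=0
21: 10110110000 → 1, fb=1
22: 01101100001 → 0, fb=0
23: 11011000010 → 1, fb=0
24: 10110000100 → 1, fb=1
25: 01100001001 → 0, fb=0
26: 11000010010 → 1, fb=0
27: 10000100100 → 1, fb=1
28: 00001001001 → 0, fb=0
29: 00010010010 → 0, fb=1
30: 00100100101 → 0, fb=0
31: 01001001010 → 0, fb=1
32: 10010010101 → 1, fb=1
33: 00100101011 → 0, fb=1
34: 01001010111 → 0, fb=1
35: 10010101111 → 1, fb=0
36: 00101011110 → 0, fb=1
37: 01010111101 → 0, fb=0
38: 10101111010 → 1, fb=0
39: 01011110100 → 0, fb=0
40: 10111101000 → 1, fb=1
41: 01111010001 → 0, fb=0
42: 11110100010 → 1, fb=0
43: 11101000100 → 1, fb=1
44: 11010001001 → 1, fb=1
45: 10100010011 → 1, fb=0
46: 01000100110 → 0, fb=1
47: 10001001101 → 1, fb=1
48: 00010011011 → 0, fb=1
49: 00100110111 → 0, fb=1
50: 01001101111 → 0, fb=1
51: 10011011111 → 1, fb=0
52: 00110111110 → 0, fb=1
53: 01101111101 → 0, fb=0
54: 11011111010 → 1, fb=0
55: 10111110100 → 1, fb=1
56: 01111101001 → 0, fb=0
57: 11111010010 → 1, fb=0
58: 11110100100 → 1, fb=1
59: 11101001001 → 1, fb=1
60: 11010010011 → 1, fb=0
61: 10100100110 → 1, fb=0
62: 01001001100 → 0, fb=0
63: 10010011000 → 1, fb=1
64: 00100110001 → 0, fb=0
65: 01001100010 → 0, fb=1
66: 10011000101 → 1, fb=1
67: 00110001011 → 0, fb=1
68: 01100010111 → 0, fb=1
69: 11000101111 → 1, fb=0
70: 10001011110 → 1, fb=0
71: 00010111100 → 0, fb=0
72: 00101111000 → 0, fb=0
73: 01011110000 → 0, fb=0
74: 10111100000 → 1, fb=1
75: 01111000001 → 0, fb=0
76: 11110000010 → 1, fb=0
77: 11100000100 → 1, fb=1
78: 11000001001 → 1, fb=1
79: 10000010011 → 1, fb=0
80: 00000100110 → 0, fb=1
81: 00001001101 → 0, fb=0
82: 00010011010 → 0, fb=1
83: 00100110101 → 0, fb=0
84: 01001101010 → 0, fb=1
85: 10011010101 → 1, fb=1
86: 00110101011 → 0, fb=1
87: 01101010111 → 0, fb=1
88: 11010101111 → 1, fb=0
89: 10101011110 → 1, fb=0
90: 01010111100 → 0, fb=0
91: 10101111000 → 1, fb=1
92: 01011110001 → 0, fb=0
93: 10111100010 → 1, fb=0
94: 01111000100 → 0, fb=0
95: 11110001000 → 1, fb=1
96: 11100010001 → 1, fb=1
97: 11000100011 → 1, fb=0
98: 10001000110 → 1, fb=0
99: 00010001100 → 0, fb=0
100: 00100011000 → 0, fb=0
101: 01000110000 → 0, fb=0
102: 10001100000 → 1, fb=1
103: 00011000001 → 0, fb=0
104: 00110000010 → 0, fb=1
105: 01100000101 → 0, fb=0
106: 11000001010 → 1, fb=0
107: 10000010100 → 1, fb=1
108: 00000101001 → 0, fb=0
109: 00001010010 → 0, fb=1
110: 00010100101 → 0, fb=0
111: 00101001010 → 0, fb=1
112: 01010010101 → 0, fb=0
113: 10100101010 → 1, fb=0
114: 01001010100 → 0, fb=0
115: 10010101000 → 1, fb=1
116: 00101010001 → 0, fb=0
117: 01010100010 → 0, fb=1
118: 10101000101 → 1, fb=1
119: 01010001011 → 0, fb=1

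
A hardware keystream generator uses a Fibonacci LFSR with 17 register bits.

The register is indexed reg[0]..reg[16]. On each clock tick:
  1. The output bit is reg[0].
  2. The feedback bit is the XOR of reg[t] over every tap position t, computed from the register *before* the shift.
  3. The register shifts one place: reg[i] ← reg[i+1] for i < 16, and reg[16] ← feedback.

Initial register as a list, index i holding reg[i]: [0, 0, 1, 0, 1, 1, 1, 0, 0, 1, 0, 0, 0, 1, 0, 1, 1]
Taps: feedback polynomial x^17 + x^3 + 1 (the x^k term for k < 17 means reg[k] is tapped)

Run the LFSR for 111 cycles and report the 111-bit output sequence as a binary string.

001011100100010110101110001101000110111111001011100010001100101111100111010010100110111010001100100011010111010

k : reg_k → out_k, fb_k
0: 00101110010001011 → 0, fb=0
1: 01011100100010110 → 0, fb=1
2: 10111001000101101 → 1, fb=0
3: 01110010001011010 → 0, fb=1
4: 11100100010110101 → 1, fb=1
5: 11001000101101011 → 1, fb=1
6: 10010001011010111 → 1, fb=0
7: 00100010110101110 → 0, fb=0
8: 01000101101011100 → 0, fb=0
9: 10001011010111000 → 1, fb=1
10: 00010110101110001 → 0, fb=1
11: 00101101011100011 → 0, fb=0
12: 01011010111000110 → 0, fb=1
13: 10110101110001101 → 1, fb=0
14: 01101011100011010 → 0, fb=0
15: 11010111000110100 → 1, fb=0
16: 10101110001101000 → 1, fb=1
17: 01011100011010001 → 0, fb=1
18: 10111000110100011 → 1, fb=0
19: 01110001101000110 → 0, fb=1
20: 11100011010001101 → 1, fb=1
21: 11000110100011011 → 1, fb=1
22: 10001101000110111 → 1, fb=1
23: 00011010001101111 → 0, fb=1
24: 00110100011011111 → 0, fb=1
25: 01101000110111111 → 0, fb=0
26: 11010001101111110 → 1, fb=0
27: 10100011011111100 → 1, fb=1
28: 01000110111111001 → 0, fb=0
29: 10001101111110010 → 1, fb=1
30: 00011011111100101 → 0, fb=1
31: 00110111111001011 → 0, fb=1
32: 01101111110010111 → 0, fb=0
33: 11011111100101110 → 1, fb=0
34: 10111111001011100 → 1, fb=0
35: 01111110010111000 → 0, fb=1
36: 11111100101110001 → 1, fb=0
37: 11111001011100010 → 1, fb=0
38: 11110010111000100 → 1, fb=0
39: 11100101110001000 → 1, fb=1
40: 11001011100010001 → 1, fb=1
41: 10010111000100011 → 1, fb=0
42: 00101110001000110 → 0, fb=0
43: 01011100010001100 → 0, fb=1
44: 10111000100011001 → 1, fb=0
45: 01110001000110010 → 0, fb=1
46: 11100010001100101 → 1, fb=1
47: 11000100011001011 → 1, fb=1
48: 10001000110010111 → 1, fb=1
49: 00010001100101111 → 0, fb=1
50: 00100011001011111 → 0, fb=0
51: 01000110010111110 → 0, fb=0
52: 10001100101111100 → 1, fb=1
53: 00011001011111001 → 0, fb=1
54: 00110010111110011 → 0, fb=1
55: 01100101111100111 → 0, fb=0
56: 11001011111001110 → 1, fb=1
57: 10010111110011101 → 1, fb=0
58: 00101111100111010 → 0, fb=0
59: 01011111001110100 → 0, fb=1
60: 10111110011101001 → 1, fb=0
61: 01111100111010010 → 0, fb=1
62: 11111001110100101 → 1, fb=0
63: 11110011101001010 → 1, fb=0
64: 11100111010010100 → 1, fb=1
65: 11001110100101001 → 1, fb=1
66: 10011101001010011 → 1, fb=0
67: 00111010010100110 → 0, fb=1
68: 01110100101001101 → 0, fb=1
69: 11101001010011011 → 1, fb=1
70: 11010010100110111 → 1, fb=0
71: 10100101001101110 → 1, fb=1
72: 01001010011011101 → 0, fb=0
73: 10010100110111010 → 1, fb=0
74: 00101001101110100 → 0, fb=0
75: 01010011011101000 → 0, fb=1
76: 10100110111010001 → 1, fb=1
77: 01001101110100011 → 0, fb=0
78: 10011011101000110 → 1, fb=0
79: 00110111010001100 → 0, fb=1
80: 01101110100011001 → 0, fb=0
81: 11011101000110010 → 1, fb=0
82: 10111010001100100 → 1, fb=0
83: 01110100011001000 → 0, fb=1
84: 11101000110010001 → 1, fb=1
85: 11010001100100011 → 1, fb=0
86: 10100011001000110 → 1, fb=1
87: 01000110010001101 → 0, fb=0
88: 10001100100011010 → 1, fb=1
89: 00011001000110101 → 0, fb=1
90: 00110010001101011 → 0, fb=1
91: 01100100011010111 → 0, fb=0
92: 11001000110101110 → 1, fb=1
93: 10010001101011101 → 1, fb=0
94: 00100011010111010 → 0, fb=0
95: 01000110101110100 → 0, fb=0
96: 10001101011101000 → 1, fb=1
97: 00011010111010001 → 0, fb=1
98: 00110101110100011 → 0, fb=1
99: 01101011101000111 → 0, fb=0
100: 11010111010001110 → 1, fb=0
101: 10101110100011100 → 1, fb=1
102: 01011101000111001 → 0, fb=1
103: 10111010001110011 → 1, fb=0
104: 01110100011100110 → 0, fb=1
105: 11101000111001101 → 1, fb=1
106: 11010001110011011 → 1, fb=0
107: 10100011100110110 → 1, fb=1
108: 01000111001101101 → 0, fb=0
109: 10001110011011010 → 1, fb=1
110: 00011100110110101 → 0, fb=1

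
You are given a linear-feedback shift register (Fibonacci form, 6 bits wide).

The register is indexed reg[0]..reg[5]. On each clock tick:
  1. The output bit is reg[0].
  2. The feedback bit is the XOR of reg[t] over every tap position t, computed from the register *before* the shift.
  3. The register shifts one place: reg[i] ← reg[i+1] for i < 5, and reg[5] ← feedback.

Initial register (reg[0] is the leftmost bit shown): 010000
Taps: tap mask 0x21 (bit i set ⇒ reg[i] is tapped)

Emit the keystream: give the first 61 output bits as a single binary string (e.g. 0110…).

0100000111111010101100110111011010010011100010111100101000110

step | reg (before) | out | fb
   0 | 010000 | 0 | 0
   1 | 100000 | 1 | 1
   2 | 000001 | 0 | 1
   3 | 000011 | 0 | 1
   4 | 000111 | 0 | 1
   5 | 001111 | 0 | 1
   6 | 011111 | 0 | 1
   7 | 111111 | 1 | 0
   8 | 111110 | 1 | 1
   9 | 111101 | 1 | 0
  10 | 111010 | 1 | 1
  11 | 110101 | 1 | 0
  12 | 101010 | 1 | 1
  13 | 010101 | 0 | 1
  14 | 101011 | 1 | 0
  15 | 010110 | 0 | 0
  16 | 101100 | 1 | 1
  17 | 011001 | 0 | 1
  18 | 110011 | 1 | 0
  19 | 100110 | 1 | 1
  20 | 001101 | 0 | 1
  21 | 011011 | 0 | 1
  22 | 110111 | 1 | 0
  23 | 101110 | 1 | 1
  24 | 011101 | 0 | 1
  25 | 111011 | 1 | 0
  26 | 110110 | 1 | 1
  27 | 101101 | 1 | 0
  28 | 011010 | 0 | 0
  29 | 110100 | 1 | 1
  30 | 101001 | 1 | 0
  31 | 010010 | 0 | 0
  32 | 100100 | 1 | 1
  33 | 001001 | 0 | 1
  34 | 010011 | 0 | 1
  35 | 100111 | 1 | 0
  36 | 001110 | 0 | 0
  37 | 011100 | 0 | 0
  38 | 111000 | 1 | 1
  39 | 110001 | 1 | 0
  40 | 100010 | 1 | 1
  41 | 000101 | 0 | 1
  42 | 001011 | 0 | 1
  43 | 010111 | 0 | 1
  44 | 101111 | 1 | 0
  45 | 011110 | 0 | 0
  46 | 111100 | 1 | 1
  47 | 111001 | 1 | 0
  48 | 110010 | 1 | 1
  49 | 100101 | 1 | 0
  50 | 001010 | 0 | 0
  51 | 010100 | 0 | 0
  52 | 101000 | 1 | 1
  53 | 010001 | 0 | 1
  54 | 100011 | 1 | 0
  55 | 000110 | 0 | 0
  56 | 001100 | 0 | 0
  57 | 011000 | 0 | 0
  58 | 110000 | 1 | 1
  59 | 100001 | 1 | 0
  60 | 000010 | 0 | 0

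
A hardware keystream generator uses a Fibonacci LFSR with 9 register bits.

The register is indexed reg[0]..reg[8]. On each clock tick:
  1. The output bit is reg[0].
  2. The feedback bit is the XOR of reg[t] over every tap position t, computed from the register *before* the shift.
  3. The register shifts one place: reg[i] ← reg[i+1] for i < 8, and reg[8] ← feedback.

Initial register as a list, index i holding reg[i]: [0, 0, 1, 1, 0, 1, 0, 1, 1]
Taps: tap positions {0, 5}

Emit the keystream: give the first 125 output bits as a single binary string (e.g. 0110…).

tick  register→output (feedback)
  0  001101011→0 (1)
  1  011010111→0 (0)
  2  110101110→1 (0)
  3  101011100→1 (0)
  4  010111000→0 (1)
  5  101110001→1 (1)
  6  011100011→0 (0)
  7  111000110→1 (1)
  8  110001101→1 (0)
  9  100011010→1 (0)
 10  000110100→0 (0)
 11  001101000→0 (1)
 12  011010001→0 (0)
 13  110100010→1 (1)
 14  101000101→1 (1)
 15  010001011→0 (1)
 16  100010111→1 (1)
 17  000101111→0 (1)
 18  001011111→0 (1)
 19  010111111→0 (1)
 20  101111111→1 (0)
 21  011111110→0 (1)
 22  111111101→1 (0)
 23  111111010→1 (0)
 24  111110100→1 (1)
 25  111101001→1 (0)
 26  111010010→1 (1)
 27  110100101→1 (1)
 28  101001011→1 (0)
 29  010010110→0 (0)
 30  100101100→1 (0)
 31  001011000→0 (1)
 32  010110001→0 (0)
 33  101100010→1 (1)
 34  011000101→0 (0)
 35  110001010→1 (0)
 36  100010100→1 (1)
 37  000101001→0 (1)
 38  001010011→0 (0)
 39  010100110→0 (0)
 40  101001100→1 (0)
 41  010011000→0 (1)
 42  100110001→1 (1)
 43  001100011→0 (0)
 44  011000110→0 (0)
 45  110001100→1 (0)
 46  100011000→1 (0)
 47  000110000→0 (0)
 48  001100000→0 (0)
 49  011000000→0 (0)
 50  110000000→1 (1)
 51  100000001→1 (1)
 52  000000011→0 (0)
 53  000000110→0 (0)
 54  000001100→0 (1)
 55  000011001→0 (1)
 56  000110011→0 (0)
 57  001100110→0 (0)
 58  011001100→0 (1)
 59  110011001→1 (0)
 60  100110010→1 (1)
 61  001100101→0 (0)
 62  011001010→0 (1)
 63  110010101→1 (1)
 64  100101011→1 (0)
 65  001010110→0 (0)
 66  010101100→0 (1)
 67  101011001→1 (0)
 68  010110010→0 (0)
 69  101100100→1 (1)
 70  011001001→0 (1)
 71  110010011→1 (1)
 72  100100111→1 (1)
 73  001001111→0 (1)
 74  010011111→0 (1)
 75  100111111→1 (0)
 76  001111110→0 (1)
 77  011111101→0 (1)
 78  111111011→1 (0)
 79  111110110→1 (1)
 80  111101101→1 (0)
 81  111011010→1 (0)
 82  110110100→1 (1)
 83  101101001→1 (0)
 84  011010010→0 (0)
 85  110100100→1 (1)
 86  101001001→1 (0)
 87  010010010→0 (0)
 88  100100100→1 (1)
 89  001001001→0 (1)
 90  010010011→0 (0)
 91  100100110→1 (1)
 92  001001101→0 (1)
 93  010011011→0 (1)
 94  100110111→1 (1)
 95  001101111→0 (1)
 96  011011111→0 (1)
 97  110111111→1 (0)
 98  101111110→1 (0)
 99  011111100→0 (1)
100  111111001→1 (0)
101  111110010→1 (1)
102  111100101→1 (1)
103  111001011→1 (0)
104  110010110→1 (1)
105  100101101→1 (0)
106  001011010→0 (1)
107  010110101→0 (0)
108  101101010→1 (0)
109  011010100→0 (0)
110  110101000→1 (0)
111  101010000→1 (1)
112  010100001→0 (0)
113  101000010→1 (1)
114  010000101→0 (0)
115  100001010→1 (0)
116  000010100→0 (0)
117  000101000→0 (1)
118  001010001→0 (0)
119  010100010→0 (0)
120  101000100→1 (1)
121  010001001→0 (1)
122  100010011→1 (1)
123  000100111→0 (0)
124  001001110→0 (1)

00110101110001101000101111111010010110001010011000110000000110011001010110010011111101101001001001101111110010110101000010100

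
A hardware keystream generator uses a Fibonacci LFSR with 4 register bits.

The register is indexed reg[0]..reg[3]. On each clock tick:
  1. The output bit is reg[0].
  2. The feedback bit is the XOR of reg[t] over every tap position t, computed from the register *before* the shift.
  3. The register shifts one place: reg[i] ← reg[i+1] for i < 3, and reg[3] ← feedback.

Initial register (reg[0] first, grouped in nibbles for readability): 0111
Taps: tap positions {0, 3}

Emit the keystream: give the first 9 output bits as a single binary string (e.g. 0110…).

011110101

tick  register→output (feedback)
  0  0111→0 (1)
  1  1111→1 (0)
  2  1110→1 (1)
  3  1101→1 (0)
  4  1010→1 (1)
  5  0101→0 (1)
  6  1011→1 (0)
  7  0110→0 (0)
  8  1100→1 (1)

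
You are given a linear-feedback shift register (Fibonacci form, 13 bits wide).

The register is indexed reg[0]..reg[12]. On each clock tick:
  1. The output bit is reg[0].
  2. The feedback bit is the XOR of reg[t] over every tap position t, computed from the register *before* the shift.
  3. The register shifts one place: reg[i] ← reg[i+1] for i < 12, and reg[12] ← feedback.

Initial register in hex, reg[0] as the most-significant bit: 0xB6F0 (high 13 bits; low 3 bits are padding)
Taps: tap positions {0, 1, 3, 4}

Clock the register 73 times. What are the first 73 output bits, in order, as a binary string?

1011011011110000000111001000100001001010111100010011110001001011000100011

step | reg (before) | out | fb
   0 | 1011011011110 | 1 | 0
   1 | 0110110111100 | 0 | 0
   2 | 1101101111000 | 1 | 0
   3 | 1011011110000 | 1 | 0
   4 | 0110111100000 | 0 | 0
   5 | 1101111000000 | 1 | 0
   6 | 1011110000000 | 1 | 1
   7 | 0111100000001 | 0 | 1
   8 | 1111000000011 | 1 | 1
   9 | 1110000000111 | 1 | 0
  10 | 1100000001110 | 1 | 0
  11 | 1000000011100 | 1 | 1
  12 | 0000000111001 | 0 | 0
  13 | 0000001110010 | 0 | 0
  14 | 0000011100100 | 0 | 0
  15 | 0000111001000 | 0 | 1
  16 | 0001110010001 | 0 | 0
  17 | 0011100100010 | 0 | 0
  18 | 0111001000100 | 0 | 0
  19 | 1110010001000 | 1 | 0
  20 | 1100100010000 | 1 | 1
  21 | 1001000100001 | 1 | 0
  22 | 0010001000010 | 0 | 0
  23 | 0100010000100 | 0 | 1
  24 | 1000100001001 | 1 | 0
  25 | 0001000010010 | 0 | 1
  26 | 0010000100101 | 0 | 0
  27 | 0100001001010 | 0 | 1
  28 | 1000010010101 | 1 | 1
  29 | 0000100101011 | 0 | 1
  30 | 0001001010111 | 0 | 1
  31 | 0010010101111 | 0 | 0
  32 | 0100101011110 | 0 | 0
  33 | 1001010111100 | 1 | 0
  34 | 0010101111000 | 0 | 1
  35 | 0101011110001 | 0 | 0
  36 | 1010111100010 | 1 | 0
  37 | 0101111000100 | 0 | 1
  38 | 1011110001001 | 1 | 1
  39 | 0111100010011 | 0 | 1
  40 | 1111000100111 | 1 | 1
  41 | 1110001001111 | 1 | 0
  42 | 1100010011110 | 1 | 0
  43 | 1000100111100 | 1 | 0
  44 | 0001001111000 | 0 | 1
  45 | 0010011110001 | 0 | 0
  46 | 0100111100010 | 0 | 0
  47 | 1001111000100 | 1 | 1
  48 | 0011110001001 | 0 | 0
  49 | 0111100010010 | 0 | 1
  50 | 1111000100101 | 1 | 1
  51 | 1110001001011 | 1 | 0
  52 | 1100010010110 | 1 | 0
  53 | 1000100101100 | 1 | 0
  54 | 0001001011000 | 0 | 1
  55 | 0010010110001 | 0 | 0
  56 | 0100101100010 | 0 | 0
  57 | 1001011000100 | 1 | 0
  58 | 0010110001000 | 0 | 1
  59 | 0101100010001 | 0 | 1
  60 | 1011000100011 | 1 | 0
  61 | 0110001000110 | 0 | 1
  62 | 1100010001101 | 1 | 0
  63 | 1000100011010 | 1 | 0
  64 | 0001000110100 | 0 | 1
  65 | 0010001101001 | 0 | 0
  66 | 0100011010010 | 0 | 1
  67 | 1000110100101 | 1 | 0
  68 | 0001101001010 | 0 | 0
  69 | 0011010010100 | 0 | 1
  70 | 0110100101001 | 0 | 0
  71 | 1101001010010 | 1 | 1
  72 | 1010010100101 | 1 | 1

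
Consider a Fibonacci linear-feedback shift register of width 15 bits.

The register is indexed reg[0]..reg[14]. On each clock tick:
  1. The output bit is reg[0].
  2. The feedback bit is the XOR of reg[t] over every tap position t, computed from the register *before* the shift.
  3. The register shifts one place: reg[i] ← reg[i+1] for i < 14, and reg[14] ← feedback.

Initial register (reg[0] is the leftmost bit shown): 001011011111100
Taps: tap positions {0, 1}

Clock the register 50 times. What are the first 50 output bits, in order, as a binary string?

step | reg (before) | out | fb
   0 | 001011011111100 | 0 | 0
   1 | 010110111111000 | 0 | 1
   2 | 101101111110001 | 1 | 1
   3 | 011011111100011 | 0 | 1
   4 | 110111111000111 | 1 | 0
   5 | 101111110001110 | 1 | 1
   6 | 011111100011101 | 0 | 1
   7 | 111111000111011 | 1 | 0
   8 | 111110001110110 | 1 | 0
   9 | 111100011101100 | 1 | 0
  10 | 111000111011000 | 1 | 0
  11 | 110001110110000 | 1 | 0
  12 | 100011101100000 | 1 | 1
  13 | 000111011000001 | 0 | 0
  14 | 001110110000010 | 0 | 0
  15 | 011101100000100 | 0 | 1
  16 | 111011000001001 | 1 | 0
  17 | 110110000010010 | 1 | 0
  18 | 101100000100100 | 1 | 1
  19 | 011000001001001 | 0 | 1
  20 | 110000010010011 | 1 | 0
  21 | 100000100100110 | 1 | 1
  22 | 000001001001101 | 0 | 0
  23 | 000010010011010 | 0 | 0
  24 | 000100100110100 | 0 | 0
  25 | 001001001101000 | 0 | 0
  26 | 010010011010000 | 0 | 1
  27 | 100100110100001 | 1 | 1
  28 | 001001101000011 | 0 | 0
  29 | 010011010000110 | 0 | 1
  30 | 100110100001101 | 1 | 1
  31 | 001101000011011 | 0 | 0
  32 | 011010000110110 | 0 | 1
  33 | 110100001101101 | 1 | 0
  34 | 101000011011010 | 1 | 1
  35 | 010000110110101 | 0 | 1
  36 | 100001101101011 | 1 | 1
  37 | 000011011010111 | 0 | 0
  38 | 000110110101110 | 0 | 0
  39 | 001101101011100 | 0 | 0
  40 | 011011010111000 | 0 | 1
  41 | 110110101110001 | 1 | 0
  42 | 101101011100010 | 1 | 1
  43 | 011010111000101 | 0 | 1
  44 | 110101110001011 | 1 | 0
  45 | 101011100010110 | 1 | 1
  46 | 010111000101101 | 0 | 1
  47 | 101110001011011 | 1 | 1
  48 | 011100010110111 | 0 | 1
  49 | 111000101101111 | 1 | 0

00101101111110001110110000010010011010000110110101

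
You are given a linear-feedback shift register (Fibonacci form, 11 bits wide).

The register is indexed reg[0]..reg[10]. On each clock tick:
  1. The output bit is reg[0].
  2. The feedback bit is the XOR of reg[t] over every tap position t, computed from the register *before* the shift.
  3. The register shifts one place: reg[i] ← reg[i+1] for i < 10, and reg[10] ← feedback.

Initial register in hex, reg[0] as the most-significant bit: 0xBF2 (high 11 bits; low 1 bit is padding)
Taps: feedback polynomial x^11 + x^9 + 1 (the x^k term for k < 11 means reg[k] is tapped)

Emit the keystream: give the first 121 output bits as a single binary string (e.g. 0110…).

tick  register→output (feedback)
  0  10111111001→1 (1)
  1  01111110011→0 (1)
  2  11111100111→1 (0)
  3  11111001110→1 (0)
  4  11110011100→1 (1)
  5  11100111001→1 (1)
  6  11001110011→1 (0)
  7  10011100110→1 (0)
  8  00111001100→0 (0)
  9  01110011000→0 (0)
 10  11100110000→1 (1)
 11  11001100001→1 (1)
 12  10011000011→1 (0)
 13  00110000110→0 (1)
 14  01100001101→0 (0)
 15  11000011010→1 (0)
 16  10000110100→1 (1)
 17  00001101001→0 (0)
 18  00011010010→0 (1)
 19  00110100101→0 (0)
 20  01101001010→0 (1)
 21  11010010101→1 (1)
 22  10100101011→1 (0)
 23  01001010110→0 (1)
 24  10010101101→1 (1)
 25  00101011011→0 (1)
 26  01010110111→0 (1)
 27  10101101111→1 (0)
 28  01011011110→0 (1)
 29  10110111101→1 (1)
 30  01101111011→0 (1)
 31  11011110111→1 (0)
 32  10111101110→1 (0)
 33  01111011100→0 (0)
 34  11110111000→1 (1)
 35  11101110001→1 (1)
 36  11011100011→1 (0)
 37  10111000110→1 (0)
 38  01110001100→0 (0)
 39  11100011000→1 (1)
 40  11000110001→1 (1)
 41  10001100011→1 (0)
 42  00011000110→0 (1)
 43  00110001101→0 (0)
 44  01100011010→0 (1)
 45  11000110101→1 (1)
 46  10001101011→1 (0)
 47  00011010110→0 (1)
 48  00110101101→0 (0)
 49  01101011010→0 (1)
 50  11010110101→1 (1)
 51  10101101011→1 (0)
 52  01011010110→0 (1)
 53  10110101101→1 (1)
 54  01101011011→0 (1)
 55  11010110111→1 (0)
 56  10101101110→1 (0)
 57  01011011100→0 (0)
 58  10110111000→1 (1)
 59  01101110001→0 (0)
 60  11011100010→1 (0)
 61  10111000100→1 (1)
 62  01110001001→0 (0)
 63  11100010010→1 (0)
 64  11000100100→1 (1)
 65  10001001001→1 (1)
 66  00010010011→0 (1)
 67  00100100111→0 (1)
 68  01001001111→0 (1)
 69  10010011111→1 (0)
 70  00100111110→0 (1)
 71  01001111101→0 (0)
 72  10011111010→1 (0)
 73  00111110100→0 (0)
 74  01111101000→0 (0)
 75  11111010000→1 (1)
 76  11110100001→1 (1)
 77  11101000011→1 (0)
 78  11010000110→1 (0)
 79  10100001100→1 (1)
 80  01000011001→0 (0)
 81  10000110010→1 (0)
 82  00001100100→0 (0)
 83  00011001000→0 (0)
 84  00110010000→0 (0)
 85  01100100000→0 (0)
 86  11001000000→1 (1)
 87  10010000001→1 (1)
 88  00100000011→0 (1)
 89  01000000111→0 (1)
 90  10000001111→1 (0)
 91  00000011110→0 (1)
 92  00000111101→0 (0)
 93  00001111010→0 (1)
 94  00011110101→0 (0)
 95  00111101010→0 (1)
 96  01111010101→0 (0)
 97  11110101010→1 (0)
 98  11101010100→1 (1)
 99  11010101001→1 (1)
100  10101010011→1 (0)
101  01010100110→0 (1)
102  10101001101→1 (1)
103  01010011011→0 (1)
104  10100110111→1 (0)
105  01001101110→0 (1)
106  10011011101→1 (1)
107  00110111011→0 (1)
108  01101110111→0 (1)
109  11011101111→1 (0)
110  10111011110→1 (0)
111  01110111100→0 (0)
112  11101111000→1 (1)
113  11011110001→1 (1)
114  10111100011→1 (0)
115  01111000110→0 (1)
116  11110001101→1 (1)
117  11100011011→1 (0)
118  11000110110→1 (0)
119  10001101100→1 (1)
120  00011011001→0 (0)

1011111100111001100001101001010110111101110001100011010110101101110001001001111101000011001000000111101010100110111011110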